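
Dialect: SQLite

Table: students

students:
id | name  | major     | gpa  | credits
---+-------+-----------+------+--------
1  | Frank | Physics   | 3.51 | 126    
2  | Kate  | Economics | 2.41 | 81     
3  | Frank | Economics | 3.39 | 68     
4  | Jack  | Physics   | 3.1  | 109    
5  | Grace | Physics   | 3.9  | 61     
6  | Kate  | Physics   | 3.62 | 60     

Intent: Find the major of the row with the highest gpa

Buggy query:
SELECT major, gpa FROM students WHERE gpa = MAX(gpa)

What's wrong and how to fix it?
Bug: MAX(gpa) is an aggregate and cannot be used directly in WHERE

Fix: Use a subquery: WHERE gpa = (SELECT MAX(gpa) FROM students)

Corrected query:
SELECT major, gpa FROM students WHERE gpa = (SELECT MAX(gpa) FROM students)

Result:
major   | gpa
--------+----
Physics | 3.9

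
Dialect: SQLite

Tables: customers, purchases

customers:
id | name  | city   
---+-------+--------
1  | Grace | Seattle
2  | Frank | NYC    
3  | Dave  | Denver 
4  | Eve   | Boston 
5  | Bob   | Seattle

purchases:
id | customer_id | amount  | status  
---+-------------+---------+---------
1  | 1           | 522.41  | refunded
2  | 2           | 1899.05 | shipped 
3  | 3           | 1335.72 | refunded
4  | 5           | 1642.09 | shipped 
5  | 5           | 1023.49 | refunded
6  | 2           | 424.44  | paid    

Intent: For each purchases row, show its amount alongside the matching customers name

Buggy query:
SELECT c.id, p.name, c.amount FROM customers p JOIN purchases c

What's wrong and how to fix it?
Bug: JOIN with no ON clause produces a cartesian product; every purchases row pairs with every customers row

Fix: Add ON c.customer_id = p.id to the JOIN

Corrected query:
SELECT c.id, p.name, c.amount FROM customers p JOIN purchases c ON c.customer_id = p.id

Result:
id | name  | amount 
---+-------+--------
1  | Grace | 522.41 
2  | Frank | 1899.05
3  | Dave  | 1335.72
4  | Bob   | 1642.09
5  | Bob   | 1023.49
6  | Frank | 424.44 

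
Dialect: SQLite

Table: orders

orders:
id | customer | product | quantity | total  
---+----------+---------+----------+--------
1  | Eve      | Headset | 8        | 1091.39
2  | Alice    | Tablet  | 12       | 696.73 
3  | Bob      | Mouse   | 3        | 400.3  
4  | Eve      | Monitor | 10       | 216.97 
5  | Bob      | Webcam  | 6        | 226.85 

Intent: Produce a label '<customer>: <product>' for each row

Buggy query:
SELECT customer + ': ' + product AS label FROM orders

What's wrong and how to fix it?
Bug: SQLite uses || for string concatenation; + coerces text to numbers (yielding 0)

Fix: Replace + with || to concatenate text

Corrected query:
SELECT customer || ': ' || product AS label FROM orders

Result:
label        
-------------
Eve: Headset 
Alice: Tablet
Bob: Mouse   
Eve: Monitor 
Bob: Webcam  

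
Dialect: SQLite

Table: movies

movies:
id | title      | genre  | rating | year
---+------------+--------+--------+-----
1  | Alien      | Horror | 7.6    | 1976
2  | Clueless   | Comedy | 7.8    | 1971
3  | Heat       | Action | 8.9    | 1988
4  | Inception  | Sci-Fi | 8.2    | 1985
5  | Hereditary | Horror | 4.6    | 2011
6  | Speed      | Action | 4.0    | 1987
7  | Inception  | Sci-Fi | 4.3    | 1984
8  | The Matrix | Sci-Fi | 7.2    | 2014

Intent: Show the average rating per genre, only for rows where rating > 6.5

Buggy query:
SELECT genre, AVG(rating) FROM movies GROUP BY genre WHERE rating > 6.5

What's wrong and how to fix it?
Bug: WHERE cannot follow GROUP BY

Fix: Place WHERE between FROM and GROUP BY

Corrected query:
SELECT genre, AVG(rating) FROM movies WHERE rating > 6.5 GROUP BY genre

Result:
genre  | AVG(rating)
-------+------------
Action | 8.9        
Comedy | 7.8        
Horror | 7.6        
Sci-Fi | 7.7        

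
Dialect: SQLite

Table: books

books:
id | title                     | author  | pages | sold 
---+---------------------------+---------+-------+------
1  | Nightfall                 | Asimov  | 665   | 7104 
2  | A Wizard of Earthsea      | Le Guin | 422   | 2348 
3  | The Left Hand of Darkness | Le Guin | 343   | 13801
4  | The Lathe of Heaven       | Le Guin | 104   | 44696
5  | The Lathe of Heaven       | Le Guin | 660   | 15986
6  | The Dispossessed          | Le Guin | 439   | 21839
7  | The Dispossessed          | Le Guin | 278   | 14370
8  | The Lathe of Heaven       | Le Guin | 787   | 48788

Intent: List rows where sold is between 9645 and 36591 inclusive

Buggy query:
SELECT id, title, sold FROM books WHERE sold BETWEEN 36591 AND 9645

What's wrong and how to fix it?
Bug: BETWEEN expects the lower bound first; with 36591 AND 9645 the range is empty

Fix: Swap the bounds so the smaller value comes first

Corrected query:
SELECT id, title, sold FROM books WHERE sold BETWEEN 9645 AND 36591

Result:
id | title                     | sold 
---+---------------------------+------
3  | The Left Hand of Darkness | 13801
5  | The Lathe of Heaven       | 15986
6  | The Dispossessed          | 21839
7  | The Dispossessed          | 14370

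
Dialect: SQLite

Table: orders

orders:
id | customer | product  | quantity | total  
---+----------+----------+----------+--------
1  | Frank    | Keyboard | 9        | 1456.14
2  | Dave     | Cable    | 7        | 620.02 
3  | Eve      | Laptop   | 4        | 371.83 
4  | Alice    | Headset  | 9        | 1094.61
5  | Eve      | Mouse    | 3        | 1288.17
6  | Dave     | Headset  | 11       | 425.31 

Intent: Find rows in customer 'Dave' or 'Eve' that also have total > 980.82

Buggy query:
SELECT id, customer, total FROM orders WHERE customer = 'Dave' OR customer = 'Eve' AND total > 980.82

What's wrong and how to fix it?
Bug: AND binds tighter than OR, so this parses as customer = 'Dave' OR (customer = 'Eve' AND total > 980.82)

Fix: Add parentheses around the OR so the AND applies to both alternatives

Corrected query:
SELECT id, customer, total FROM orders WHERE (customer = 'Dave' OR customer = 'Eve') AND total > 980.82

Result:
id | customer | total  
---+----------+--------
5  | Eve      | 1288.17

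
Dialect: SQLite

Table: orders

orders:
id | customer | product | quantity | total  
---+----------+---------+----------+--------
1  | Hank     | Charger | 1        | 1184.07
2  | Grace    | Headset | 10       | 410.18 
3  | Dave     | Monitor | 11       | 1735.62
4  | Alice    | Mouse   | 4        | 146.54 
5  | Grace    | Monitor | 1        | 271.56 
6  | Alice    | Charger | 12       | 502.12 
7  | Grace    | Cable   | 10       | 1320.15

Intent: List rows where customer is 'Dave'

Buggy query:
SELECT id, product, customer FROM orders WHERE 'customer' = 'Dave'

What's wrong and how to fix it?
Bug: Single quotes denote string literals in SQL; the column name is being compared as a constant string

Fix: Reference the column as customer without single quotes

Corrected query:
SELECT id, product, customer FROM orders WHERE customer = 'Dave'

Result:
id | product | customer
---+---------+---------
3  | Monitor | Dave    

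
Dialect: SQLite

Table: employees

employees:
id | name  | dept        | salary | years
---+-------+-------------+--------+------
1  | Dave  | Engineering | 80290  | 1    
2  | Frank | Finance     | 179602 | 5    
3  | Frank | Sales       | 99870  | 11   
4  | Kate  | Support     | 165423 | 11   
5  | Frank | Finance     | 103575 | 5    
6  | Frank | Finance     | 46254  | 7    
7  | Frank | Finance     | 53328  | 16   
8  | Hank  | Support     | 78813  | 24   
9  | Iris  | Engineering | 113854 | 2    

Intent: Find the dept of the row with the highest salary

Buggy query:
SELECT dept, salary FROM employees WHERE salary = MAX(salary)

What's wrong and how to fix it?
Bug: MAX(salary) is an aggregate and cannot be used directly in WHERE

Fix: Use a subquery: WHERE salary = (SELECT MAX(salary) FROM employees)

Corrected query:
SELECT dept, salary FROM employees WHERE salary = (SELECT MAX(salary) FROM employees)

Result:
dept    | salary
--------+-------
Finance | 179602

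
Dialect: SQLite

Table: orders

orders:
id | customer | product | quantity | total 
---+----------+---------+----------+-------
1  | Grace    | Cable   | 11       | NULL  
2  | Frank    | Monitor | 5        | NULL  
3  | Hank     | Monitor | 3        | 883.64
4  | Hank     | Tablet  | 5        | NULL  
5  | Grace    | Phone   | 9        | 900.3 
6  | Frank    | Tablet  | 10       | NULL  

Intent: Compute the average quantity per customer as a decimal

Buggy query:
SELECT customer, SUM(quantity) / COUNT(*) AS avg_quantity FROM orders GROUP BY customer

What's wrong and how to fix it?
Bug: Both operands are integers, so '/' performs integer division and truncates

Fix: Multiply by 1.0 (or CAST to REAL) to force floating-point division

Corrected query:
SELECT customer, SUM(quantity) * 1.0 / COUNT(*) AS avg_quantity FROM orders GROUP BY customer

Result:
customer | avg_quantity
---------+-------------
Frank    | 7.5         
Grace    | 10          
Hank     | 4           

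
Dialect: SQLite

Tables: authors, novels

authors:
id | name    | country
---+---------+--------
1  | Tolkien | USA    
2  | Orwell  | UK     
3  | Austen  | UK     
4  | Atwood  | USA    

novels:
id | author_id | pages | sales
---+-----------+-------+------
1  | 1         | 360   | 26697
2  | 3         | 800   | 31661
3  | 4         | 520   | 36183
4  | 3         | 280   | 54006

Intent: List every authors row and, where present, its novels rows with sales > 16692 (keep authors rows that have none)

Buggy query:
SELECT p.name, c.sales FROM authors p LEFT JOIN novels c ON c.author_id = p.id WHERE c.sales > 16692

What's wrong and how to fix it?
Bug: A WHERE condition on the right-hand table after LEFT JOIN drops unmatched parents

Fix: Put 'c.sales > 16692' in the JOIN's ON clause instead of WHERE

Corrected query:
SELECT p.name, c.sales FROM authors p LEFT JOIN novels c ON c.author_id = p.id AND c.sales > 16692

Result:
name    | sales
--------+------
Tolkien | 26697
Orwell  | NULL 
Austen  | 31661
Austen  | 54006
Atwood  | 36183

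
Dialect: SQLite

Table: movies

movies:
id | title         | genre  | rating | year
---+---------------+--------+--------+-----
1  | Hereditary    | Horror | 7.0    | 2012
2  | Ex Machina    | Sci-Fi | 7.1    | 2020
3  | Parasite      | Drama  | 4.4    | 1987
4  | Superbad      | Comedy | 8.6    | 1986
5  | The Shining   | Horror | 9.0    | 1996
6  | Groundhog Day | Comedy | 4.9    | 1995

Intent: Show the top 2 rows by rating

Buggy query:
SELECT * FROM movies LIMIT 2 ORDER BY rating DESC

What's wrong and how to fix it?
Bug: ORDER BY cannot follow LIMIT; LIMIT is the final clause

Fix: Sort with ORDER BY, then apply LIMIT

Corrected query:
SELECT * FROM movies ORDER BY rating DESC LIMIT 2

Result:
id | title       | genre  | rating | year
---+-------------+--------+--------+-----
5  | The Shining | Horror | 9      | 1996
4  | Superbad    | Comedy | 8.6    | 1986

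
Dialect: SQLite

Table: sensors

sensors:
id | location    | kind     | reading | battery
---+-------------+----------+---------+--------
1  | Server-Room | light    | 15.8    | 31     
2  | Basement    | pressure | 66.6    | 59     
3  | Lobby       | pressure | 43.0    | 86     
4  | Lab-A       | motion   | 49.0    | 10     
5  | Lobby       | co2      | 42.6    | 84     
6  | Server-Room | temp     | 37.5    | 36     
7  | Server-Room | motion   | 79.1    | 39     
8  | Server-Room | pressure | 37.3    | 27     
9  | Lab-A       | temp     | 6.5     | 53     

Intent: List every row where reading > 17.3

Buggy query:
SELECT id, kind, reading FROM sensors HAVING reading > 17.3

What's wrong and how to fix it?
Bug: HAVING filters the output of aggregation, but this query has no GROUP BY and no aggregate functions, so SQLite rejects it (HAVING clause on a non-aggregate query); the condition here is per row

Fix: Replace HAVING with WHERE since the condition applies to individual rows

Corrected query:
SELECT id, kind, reading FROM sensors WHERE reading > 17.3

Result:
id | kind     | reading
---+----------+--------
2  | pressure | 66.6   
3  | pressure | 43     
4  | motion   | 49     
5  | co2      | 42.6   
6  | temp     | 37.5   
7  | motion   | 79.1   
8  | pressure | 37.3   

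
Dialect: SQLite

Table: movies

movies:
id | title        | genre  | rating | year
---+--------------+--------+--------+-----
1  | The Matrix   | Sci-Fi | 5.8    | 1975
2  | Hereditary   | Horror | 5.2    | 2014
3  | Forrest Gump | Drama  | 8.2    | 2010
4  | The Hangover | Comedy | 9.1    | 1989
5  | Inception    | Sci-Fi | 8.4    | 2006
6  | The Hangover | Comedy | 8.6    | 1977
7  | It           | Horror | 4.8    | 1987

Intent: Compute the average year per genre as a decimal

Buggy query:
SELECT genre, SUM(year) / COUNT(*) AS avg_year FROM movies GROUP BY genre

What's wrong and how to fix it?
Bug: Both operands are integers, so '/' performs integer division and truncates

Fix: Multiply by 1.0 (or CAST to REAL) to force floating-point division

Corrected query:
SELECT genre, SUM(year) * 1.0 / COUNT(*) AS avg_year FROM movies GROUP BY genre

Result:
genre  | avg_year
-------+---------
Comedy | 1983    
Drama  | 2010    
Horror | 2000.5  
Sci-Fi | 1990.5  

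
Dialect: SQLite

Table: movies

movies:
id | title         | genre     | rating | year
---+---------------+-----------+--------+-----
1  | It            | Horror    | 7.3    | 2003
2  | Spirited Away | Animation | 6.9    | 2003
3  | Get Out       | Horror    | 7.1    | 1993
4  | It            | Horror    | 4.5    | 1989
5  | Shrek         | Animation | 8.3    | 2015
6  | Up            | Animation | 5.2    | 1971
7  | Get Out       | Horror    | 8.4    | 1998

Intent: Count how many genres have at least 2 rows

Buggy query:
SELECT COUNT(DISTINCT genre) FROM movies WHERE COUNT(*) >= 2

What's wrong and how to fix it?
Bug: COUNT(*) cannot appear in WHERE; the per-group count doesn't exist yet

Fix: Group first with HAVING COUNT(*) >= 2, then COUNT the resulting groups

Corrected query:
SELECT COUNT(*) FROM (SELECT genre FROM movies GROUP BY genre HAVING COUNT(*) >= 2)

Result:
COUNT(*)
--------
2       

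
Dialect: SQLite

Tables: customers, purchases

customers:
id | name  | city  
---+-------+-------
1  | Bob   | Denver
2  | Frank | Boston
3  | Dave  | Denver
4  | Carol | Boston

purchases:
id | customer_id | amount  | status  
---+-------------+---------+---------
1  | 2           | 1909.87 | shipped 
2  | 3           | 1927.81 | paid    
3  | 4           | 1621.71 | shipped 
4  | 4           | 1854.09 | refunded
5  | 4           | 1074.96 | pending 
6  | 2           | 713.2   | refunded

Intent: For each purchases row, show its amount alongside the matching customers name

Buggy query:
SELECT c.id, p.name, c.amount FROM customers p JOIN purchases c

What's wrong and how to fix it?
Bug: JOIN with no ON clause produces a cartesian product; every purchases row pairs with every customers row

Fix: Specify the join condition linking the foreign key to the parent id

Corrected query:
SELECT c.id, p.name, c.amount FROM customers p JOIN purchases c ON c.customer_id = p.id

Result:
id | name  | amount 
---+-------+--------
1  | Frank | 1909.87
2  | Dave  | 1927.81
3  | Carol | 1621.71
4  | Carol | 1854.09
5  | Carol | 1074.96
6  | Frank | 713.2  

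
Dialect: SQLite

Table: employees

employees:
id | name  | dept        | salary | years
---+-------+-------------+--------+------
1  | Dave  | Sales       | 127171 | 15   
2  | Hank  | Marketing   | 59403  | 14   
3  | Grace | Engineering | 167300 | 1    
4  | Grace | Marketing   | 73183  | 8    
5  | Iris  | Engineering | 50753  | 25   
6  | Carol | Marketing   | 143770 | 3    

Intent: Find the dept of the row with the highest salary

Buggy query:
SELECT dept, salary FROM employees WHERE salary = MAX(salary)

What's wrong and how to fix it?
Bug: MAX(salary) is an aggregate and cannot be used directly in WHERE

Fix: Wrap MAX in a scalar subquery so WHERE compares against a single value

Corrected query:
SELECT dept, salary FROM employees WHERE salary = (SELECT MAX(salary) FROM employees)

Result:
dept        | salary
------------+-------
Engineering | 167300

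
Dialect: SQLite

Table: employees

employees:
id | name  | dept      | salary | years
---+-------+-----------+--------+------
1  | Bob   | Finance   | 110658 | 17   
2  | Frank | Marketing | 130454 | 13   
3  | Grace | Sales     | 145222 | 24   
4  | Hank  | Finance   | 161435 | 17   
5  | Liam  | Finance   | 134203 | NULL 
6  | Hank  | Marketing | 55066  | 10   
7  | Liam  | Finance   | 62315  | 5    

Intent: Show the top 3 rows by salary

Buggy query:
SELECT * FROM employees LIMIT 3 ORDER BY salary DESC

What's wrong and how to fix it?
Bug: ORDER BY cannot follow LIMIT; LIMIT is the final clause

Fix: Sort with ORDER BY, then apply LIMIT

Corrected query:
SELECT * FROM employees ORDER BY salary DESC LIMIT 3

Result:
id | name  | dept    | salary | years
---+-------+---------+--------+------
4  | Hank  | Finance | 161435 | 17   
3  | Grace | Sales   | 145222 | 24   
5  | Liam  | Finance | 134203 | NULL 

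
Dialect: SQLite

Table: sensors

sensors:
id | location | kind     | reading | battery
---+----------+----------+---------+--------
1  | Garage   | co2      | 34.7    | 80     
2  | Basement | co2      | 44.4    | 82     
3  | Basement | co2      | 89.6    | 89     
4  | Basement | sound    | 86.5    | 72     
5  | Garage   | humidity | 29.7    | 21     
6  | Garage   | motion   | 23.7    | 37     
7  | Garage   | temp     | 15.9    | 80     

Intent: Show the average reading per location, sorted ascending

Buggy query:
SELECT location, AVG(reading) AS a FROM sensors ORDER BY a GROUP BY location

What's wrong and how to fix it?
Bug: ORDER BY appears before GROUP BY; SQL clause order requires GROUP BY first

Fix: Move ORDER BY to the end, after GROUP BY

Corrected query:
SELECT location, AVG(reading) AS a FROM sensors GROUP BY location ORDER BY a

Result:
location | a   
---------+-----
Garage   | 26  
Basement | 73.5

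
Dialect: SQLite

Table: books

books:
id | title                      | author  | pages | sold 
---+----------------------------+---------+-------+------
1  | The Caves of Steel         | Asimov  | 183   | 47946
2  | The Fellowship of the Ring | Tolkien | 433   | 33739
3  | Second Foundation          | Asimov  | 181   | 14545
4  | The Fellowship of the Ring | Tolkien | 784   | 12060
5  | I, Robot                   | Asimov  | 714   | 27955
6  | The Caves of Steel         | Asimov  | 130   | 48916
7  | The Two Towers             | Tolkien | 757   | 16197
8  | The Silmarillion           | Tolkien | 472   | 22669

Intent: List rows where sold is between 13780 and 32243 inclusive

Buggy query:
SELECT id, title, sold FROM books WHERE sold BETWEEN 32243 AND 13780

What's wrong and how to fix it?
Bug: BETWEEN expects the lower bound first; with 32243 AND 13780 the range is empty

Fix: Swap the bounds so the smaller value comes first

Corrected query:
SELECT id, title, sold FROM books WHERE sold BETWEEN 13780 AND 32243

Result:
id | title             | sold 
---+-------------------+------
3  | Second Foundation | 14545
5  | I, Robot          | 27955
7  | The Two Towers    | 16197
8  | The Silmarillion  | 22669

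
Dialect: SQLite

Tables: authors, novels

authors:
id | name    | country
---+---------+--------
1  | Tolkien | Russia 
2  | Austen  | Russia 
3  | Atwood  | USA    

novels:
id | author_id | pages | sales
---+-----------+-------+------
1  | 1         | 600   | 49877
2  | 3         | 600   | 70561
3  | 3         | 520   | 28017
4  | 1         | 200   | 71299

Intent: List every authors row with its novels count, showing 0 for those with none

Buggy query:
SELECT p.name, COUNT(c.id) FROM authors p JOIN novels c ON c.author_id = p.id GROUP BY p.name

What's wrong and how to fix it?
Bug: An inner join excludes parents with zero children

Fix: Use LEFT JOIN so parents without children still appear (COUNT(c.id) gives 0)

Corrected query:
SELECT p.name, COUNT(c.id) FROM authors p LEFT JOIN novels c ON c.author_id = p.id GROUP BY p.name

Result:
name    | COUNT(c.id)
--------+------------
Atwood  | 2          
Austen  | 0          
Tolkien | 2          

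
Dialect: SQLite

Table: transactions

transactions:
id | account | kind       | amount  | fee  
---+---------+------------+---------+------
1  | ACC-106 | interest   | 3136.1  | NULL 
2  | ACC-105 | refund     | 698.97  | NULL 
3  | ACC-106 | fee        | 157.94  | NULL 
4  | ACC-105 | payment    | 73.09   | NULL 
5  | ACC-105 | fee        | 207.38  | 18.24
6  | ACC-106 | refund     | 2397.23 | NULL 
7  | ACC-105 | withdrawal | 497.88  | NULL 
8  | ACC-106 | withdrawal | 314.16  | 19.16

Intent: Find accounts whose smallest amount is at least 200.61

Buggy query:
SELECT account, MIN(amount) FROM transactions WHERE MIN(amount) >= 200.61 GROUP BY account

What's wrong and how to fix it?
Bug: Aggregates like MIN are computed per group after WHERE runs

Fix: Use HAVING for the per-group MIN condition

Corrected query:
SELECT account, MIN(amount) FROM transactions GROUP BY account HAVING MIN(amount) >= 200.61

Result:
(no rows)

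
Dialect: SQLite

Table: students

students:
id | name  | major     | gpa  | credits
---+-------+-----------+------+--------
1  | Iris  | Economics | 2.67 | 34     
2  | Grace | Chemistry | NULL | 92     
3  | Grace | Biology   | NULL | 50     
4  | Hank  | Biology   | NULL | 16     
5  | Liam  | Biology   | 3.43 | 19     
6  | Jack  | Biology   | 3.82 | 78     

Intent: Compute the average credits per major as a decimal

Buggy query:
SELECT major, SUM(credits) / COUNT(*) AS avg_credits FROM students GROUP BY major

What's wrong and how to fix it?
Bug: SUM(credits) and COUNT(*) are both integers; the division truncates the fractional part

Fix: Multiply by 1.0 (or CAST to REAL) to force floating-point division

Corrected query:
SELECT major, SUM(credits) * 1.0 / COUNT(*) AS avg_credits FROM students GROUP BY major

Result:
major     | avg_credits
----------+------------
Biology   | 40.75      
Chemistry | 92         
Economics | 34         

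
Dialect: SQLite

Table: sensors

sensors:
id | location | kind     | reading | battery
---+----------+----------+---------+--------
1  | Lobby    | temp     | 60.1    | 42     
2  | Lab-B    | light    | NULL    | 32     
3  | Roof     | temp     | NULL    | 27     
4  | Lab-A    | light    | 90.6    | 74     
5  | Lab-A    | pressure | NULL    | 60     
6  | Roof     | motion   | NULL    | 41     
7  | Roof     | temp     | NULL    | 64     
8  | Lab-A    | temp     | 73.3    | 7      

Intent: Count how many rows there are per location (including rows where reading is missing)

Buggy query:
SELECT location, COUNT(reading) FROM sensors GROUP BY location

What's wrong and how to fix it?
Bug: COUNT(reading) skips NULLs, so groups with missing reading are undercounted

Fix: Replace COUNT(reading) with COUNT(*)

Corrected query:
SELECT location, COUNT(*) FROM sensors GROUP BY location

Result:
location | COUNT(*)
---------+---------
Lab-A    | 3       
Lab-B    | 1       
Lobby    | 1       
Roof     | 3       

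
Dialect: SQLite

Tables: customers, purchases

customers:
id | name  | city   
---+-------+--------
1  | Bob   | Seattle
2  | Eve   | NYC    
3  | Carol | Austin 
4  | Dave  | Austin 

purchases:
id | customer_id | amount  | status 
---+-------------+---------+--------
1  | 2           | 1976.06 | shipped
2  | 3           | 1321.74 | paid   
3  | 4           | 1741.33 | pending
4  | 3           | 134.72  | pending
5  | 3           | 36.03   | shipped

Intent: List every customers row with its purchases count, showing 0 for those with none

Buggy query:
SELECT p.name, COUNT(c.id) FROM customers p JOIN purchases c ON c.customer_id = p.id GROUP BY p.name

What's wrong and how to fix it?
Bug: An inner join excludes parents with zero children

Fix: Switch to LEFT JOIN to retain unmatched parent rows

Corrected query:
SELECT p.name, COUNT(c.id) FROM customers p LEFT JOIN purchases c ON c.customer_id = p.id GROUP BY p.name

Result:
name  | COUNT(c.id)
------+------------
Bob   | 0          
Carol | 3          
Dave  | 1          
Eve   | 1          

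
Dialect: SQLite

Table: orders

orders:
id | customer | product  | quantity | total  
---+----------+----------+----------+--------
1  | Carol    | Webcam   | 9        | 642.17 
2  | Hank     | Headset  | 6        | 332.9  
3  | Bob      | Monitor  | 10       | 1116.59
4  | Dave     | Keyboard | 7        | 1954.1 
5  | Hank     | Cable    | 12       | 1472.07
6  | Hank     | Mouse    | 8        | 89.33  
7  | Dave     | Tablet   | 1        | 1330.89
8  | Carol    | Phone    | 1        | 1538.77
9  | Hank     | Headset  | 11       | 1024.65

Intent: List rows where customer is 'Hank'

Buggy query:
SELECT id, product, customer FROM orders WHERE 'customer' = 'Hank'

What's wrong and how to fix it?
Bug: Single quotes denote string literals in SQL; the column name is being compared as a constant string

Fix: Remove the quotes around the column name (or use double quotes for an identifier)

Corrected query:
SELECT id, product, customer FROM orders WHERE customer = 'Hank'

Result:
id | product | customer
---+---------+---------
2  | Headset | Hank    
5  | Cable   | Hank    
6  | Mouse   | Hank    
9  | Headset | Hank    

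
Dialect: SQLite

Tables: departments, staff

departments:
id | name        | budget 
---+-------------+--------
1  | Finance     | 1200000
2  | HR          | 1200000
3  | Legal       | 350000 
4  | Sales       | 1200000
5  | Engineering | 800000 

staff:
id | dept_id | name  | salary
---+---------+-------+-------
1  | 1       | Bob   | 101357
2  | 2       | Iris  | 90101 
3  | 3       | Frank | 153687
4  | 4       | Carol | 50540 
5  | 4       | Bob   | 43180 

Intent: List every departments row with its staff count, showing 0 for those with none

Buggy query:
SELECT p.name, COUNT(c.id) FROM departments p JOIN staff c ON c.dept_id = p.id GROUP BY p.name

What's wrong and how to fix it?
Bug: INNER JOIN drops departments rows that have no matching staff rows

Fix: Use LEFT JOIN so parents without children still appear (COUNT(c.id) gives 0)

Corrected query:
SELECT p.name, COUNT(c.id) FROM departments p LEFT JOIN staff c ON c.dept_id = p.id GROUP BY p.name

Result:
name        | COUNT(c.id)
------------+------------
Engineering | 0          
Finance     | 1          
HR          | 1          
Legal       | 1          
Sales       | 2          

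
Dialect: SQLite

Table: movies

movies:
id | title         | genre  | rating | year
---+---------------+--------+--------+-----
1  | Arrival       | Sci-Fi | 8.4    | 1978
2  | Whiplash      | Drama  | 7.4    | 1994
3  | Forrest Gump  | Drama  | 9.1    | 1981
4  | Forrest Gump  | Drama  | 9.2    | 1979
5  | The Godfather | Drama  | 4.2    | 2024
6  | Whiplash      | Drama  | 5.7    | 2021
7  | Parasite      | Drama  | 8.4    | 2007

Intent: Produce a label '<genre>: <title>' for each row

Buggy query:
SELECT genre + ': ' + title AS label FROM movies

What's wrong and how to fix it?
Bug: SQLite uses || for string concatenation; + coerces text to numbers (yielding 0)

Fix: Replace + with || to concatenate text

Corrected query:
SELECT genre || ': ' || title AS label FROM movies

Result:
label               
--------------------
Sci-Fi: Arrival     
Drama: Whiplash     
Drama: Forrest Gump 
Drama: Forrest Gump 
Drama: The Godfather
Drama: Whiplash     
Drama: Parasite     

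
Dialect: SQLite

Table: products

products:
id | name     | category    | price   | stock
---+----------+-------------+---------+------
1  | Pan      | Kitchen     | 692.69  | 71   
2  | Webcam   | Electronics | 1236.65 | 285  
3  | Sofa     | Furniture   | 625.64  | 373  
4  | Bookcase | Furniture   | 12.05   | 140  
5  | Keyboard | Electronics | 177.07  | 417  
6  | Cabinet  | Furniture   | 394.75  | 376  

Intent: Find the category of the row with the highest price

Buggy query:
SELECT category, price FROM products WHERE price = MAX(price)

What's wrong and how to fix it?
Bug: MAX(price) is an aggregate and cannot be used directly in WHERE

Fix: Use a subquery: WHERE price = (SELECT MAX(price) FROM products)

Corrected query:
SELECT category, price FROM products WHERE price = (SELECT MAX(price) FROM products)

Result:
category    | price  
------------+--------
Electronics | 1236.65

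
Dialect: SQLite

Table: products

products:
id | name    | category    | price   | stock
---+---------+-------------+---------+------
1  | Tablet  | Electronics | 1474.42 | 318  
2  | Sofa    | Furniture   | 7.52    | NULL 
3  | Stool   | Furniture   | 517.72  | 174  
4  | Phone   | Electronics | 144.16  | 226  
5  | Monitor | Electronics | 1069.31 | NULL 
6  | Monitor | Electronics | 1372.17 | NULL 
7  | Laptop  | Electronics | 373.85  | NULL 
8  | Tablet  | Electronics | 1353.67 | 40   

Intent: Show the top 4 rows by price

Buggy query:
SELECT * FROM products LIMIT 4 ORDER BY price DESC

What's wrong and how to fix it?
Bug: LIMIT must come after ORDER BY

Fix: Sort with ORDER BY, then apply LIMIT

Corrected query:
SELECT * FROM products ORDER BY price DESC LIMIT 4

Result:
id | name    | category    | price   | stock
---+---------+-------------+---------+------
1  | Tablet  | Electronics | 1474.42 | 318  
6  | Monitor | Electronics | 1372.17 | NULL 
8  | Tablet  | Electronics | 1353.67 | 40   
5  | Monitor | Electronics | 1069.31 | NULL 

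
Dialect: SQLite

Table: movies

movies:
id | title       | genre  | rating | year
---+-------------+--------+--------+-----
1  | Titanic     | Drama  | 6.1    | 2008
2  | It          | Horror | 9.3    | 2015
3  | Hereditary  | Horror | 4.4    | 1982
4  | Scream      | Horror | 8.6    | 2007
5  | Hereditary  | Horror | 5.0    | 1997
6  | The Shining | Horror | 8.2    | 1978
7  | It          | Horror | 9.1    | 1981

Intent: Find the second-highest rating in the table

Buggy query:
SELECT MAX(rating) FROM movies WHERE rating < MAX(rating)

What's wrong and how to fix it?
Bug: MAX(rating) on the right of the comparison is an aggregate-in-WHERE error

Fix: Compute the overall MAX in a subquery, then take MAX of rows below it

Corrected query:
SELECT MAX(rating) FROM movies WHERE rating < (SELECT MAX(rating) FROM movies)

Result:
MAX(rating)
-----------
9.1        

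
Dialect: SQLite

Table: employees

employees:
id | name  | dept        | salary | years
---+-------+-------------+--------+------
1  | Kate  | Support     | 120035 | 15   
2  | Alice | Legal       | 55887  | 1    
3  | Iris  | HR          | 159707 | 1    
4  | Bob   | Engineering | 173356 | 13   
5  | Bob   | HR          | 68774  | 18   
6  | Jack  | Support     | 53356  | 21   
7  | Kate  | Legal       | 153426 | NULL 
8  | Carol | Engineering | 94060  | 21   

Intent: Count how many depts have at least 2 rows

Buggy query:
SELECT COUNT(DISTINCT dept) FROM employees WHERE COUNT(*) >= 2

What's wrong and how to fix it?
Bug: WHERE filters individual rows, not groups, so a group-level COUNT is invalid there

Fix: Group first with HAVING COUNT(*) >= 2, then COUNT the resulting groups

Corrected query:
SELECT COUNT(*) FROM (SELECT dept FROM employees GROUP BY dept HAVING COUNT(*) >= 2)

Result:
COUNT(*)
--------
4       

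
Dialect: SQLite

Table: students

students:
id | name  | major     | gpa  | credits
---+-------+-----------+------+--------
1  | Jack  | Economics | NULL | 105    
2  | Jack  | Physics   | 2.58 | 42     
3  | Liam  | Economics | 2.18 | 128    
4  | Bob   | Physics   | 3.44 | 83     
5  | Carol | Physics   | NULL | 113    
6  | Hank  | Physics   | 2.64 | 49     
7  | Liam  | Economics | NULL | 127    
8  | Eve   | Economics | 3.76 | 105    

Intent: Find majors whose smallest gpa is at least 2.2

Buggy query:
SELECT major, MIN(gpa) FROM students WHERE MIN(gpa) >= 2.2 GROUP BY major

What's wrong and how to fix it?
Bug: MIN() in WHERE is a misuse of aggregate

Fix: Replace WHERE with HAVING after the GROUP BY

Corrected query:
SELECT major, MIN(gpa) FROM students GROUP BY major HAVING MIN(gpa) >= 2.2

Result:
major   | MIN(gpa)
--------+---------
Physics | 2.58    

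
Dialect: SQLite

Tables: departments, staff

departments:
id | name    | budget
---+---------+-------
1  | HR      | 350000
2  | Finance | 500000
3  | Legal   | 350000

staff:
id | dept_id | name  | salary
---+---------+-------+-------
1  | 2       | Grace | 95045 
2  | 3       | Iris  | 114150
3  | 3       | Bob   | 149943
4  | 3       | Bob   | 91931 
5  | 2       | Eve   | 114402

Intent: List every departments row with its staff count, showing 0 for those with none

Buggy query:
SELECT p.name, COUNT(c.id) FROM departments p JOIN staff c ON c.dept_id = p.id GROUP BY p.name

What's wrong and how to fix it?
Bug: INNER JOIN drops departments rows that have no matching staff rows

Fix: Switch to LEFT JOIN to retain unmatched parent rows

Corrected query:
SELECT p.name, COUNT(c.id) FROM departments p LEFT JOIN staff c ON c.dept_id = p.id GROUP BY p.name

Result:
name    | COUNT(c.id)
--------+------------
Finance | 2          
HR      | 0          
Legal   | 3          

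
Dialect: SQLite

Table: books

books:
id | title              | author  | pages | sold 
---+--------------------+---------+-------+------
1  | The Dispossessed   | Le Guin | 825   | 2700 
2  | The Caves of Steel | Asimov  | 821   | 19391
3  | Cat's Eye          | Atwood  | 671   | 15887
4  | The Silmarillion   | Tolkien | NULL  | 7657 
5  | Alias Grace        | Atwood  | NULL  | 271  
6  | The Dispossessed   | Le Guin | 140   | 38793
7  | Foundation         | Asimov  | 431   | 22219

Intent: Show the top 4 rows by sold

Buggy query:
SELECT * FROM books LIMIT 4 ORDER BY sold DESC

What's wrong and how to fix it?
Bug: LIMIT must come after ORDER BY

Fix: Sort with ORDER BY, then apply LIMIT

Corrected query:
SELECT * FROM books ORDER BY sold DESC LIMIT 4

Result:
id | title              | author  | pages | sold 
---+--------------------+---------+-------+------
6  | The Dispossessed   | Le Guin | 140   | 38793
7  | Foundation         | Asimov  | 431   | 22219
2  | The Caves of Steel | Asimov  | 821   | 19391
3  | Cat's Eye          | Atwood  | 671   | 15887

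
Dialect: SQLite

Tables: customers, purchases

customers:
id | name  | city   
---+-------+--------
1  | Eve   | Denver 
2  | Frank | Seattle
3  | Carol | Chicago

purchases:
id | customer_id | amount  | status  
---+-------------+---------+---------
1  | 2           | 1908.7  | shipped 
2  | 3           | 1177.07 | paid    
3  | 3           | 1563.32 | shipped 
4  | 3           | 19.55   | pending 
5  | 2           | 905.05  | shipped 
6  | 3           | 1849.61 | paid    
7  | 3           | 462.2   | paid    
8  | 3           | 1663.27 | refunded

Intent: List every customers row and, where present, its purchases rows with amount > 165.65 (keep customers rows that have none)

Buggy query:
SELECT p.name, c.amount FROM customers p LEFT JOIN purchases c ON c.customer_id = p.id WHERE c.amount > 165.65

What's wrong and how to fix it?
Bug: Filtering c.amount in WHERE discards the NULL rows produced by LEFT JOIN, turning it into an inner join

Fix: Move the right-table condition into the ON clause so unmatched parents are kept

Corrected query:
SELECT p.name, c.amount FROM customers p LEFT JOIN purchases c ON c.customer_id = p.id AND c.amount > 165.65

Result:
name  | amount 
------+--------
Eve   | NULL   
Frank | 905.05 
Frank | 1908.7 
Carol | 462.2  
Carol | 1177.07
Carol | 1563.32
Carol | 1663.27
Carol | 1849.61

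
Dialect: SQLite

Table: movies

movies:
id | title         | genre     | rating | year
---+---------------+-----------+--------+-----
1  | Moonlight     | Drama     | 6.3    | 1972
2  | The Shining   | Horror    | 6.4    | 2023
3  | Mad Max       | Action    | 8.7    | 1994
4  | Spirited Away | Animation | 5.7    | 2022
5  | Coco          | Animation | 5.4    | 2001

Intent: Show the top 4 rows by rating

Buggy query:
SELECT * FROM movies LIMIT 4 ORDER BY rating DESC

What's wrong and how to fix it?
Bug: ORDER BY cannot follow LIMIT; LIMIT is the final clause

Fix: Sort with ORDER BY, then apply LIMIT

Corrected query:
SELECT * FROM movies ORDER BY rating DESC LIMIT 4

Result:
id | title         | genre     | rating | year
---+---------------+-----------+--------+-----
3  | Mad Max       | Action    | 8.7    | 1994
2  | The Shining   | Horror    | 6.4    | 2023
1  | Moonlight     | Drama     | 6.3    | 1972
4  | Spirited Away | Animation | 5.7    | 2022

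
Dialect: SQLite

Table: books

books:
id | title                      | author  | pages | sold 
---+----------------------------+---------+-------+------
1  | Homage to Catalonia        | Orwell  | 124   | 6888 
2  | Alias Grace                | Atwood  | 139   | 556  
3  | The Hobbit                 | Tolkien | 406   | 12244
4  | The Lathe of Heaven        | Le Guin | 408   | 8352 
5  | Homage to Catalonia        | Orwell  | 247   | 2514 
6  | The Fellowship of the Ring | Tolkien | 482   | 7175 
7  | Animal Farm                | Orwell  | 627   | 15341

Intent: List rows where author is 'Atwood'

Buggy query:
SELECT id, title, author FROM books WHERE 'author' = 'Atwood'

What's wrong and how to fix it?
Bug: 'author' in single quotes is a string literal, not the column; the comparison is literal-vs-literal and never true

Fix: Remove the quotes around the column name (or use double quotes for an identifier)

Corrected query:
SELECT id, title, author FROM books WHERE author = 'Atwood'

Result:
id | title       | author
---+-------------+-------
2  | Alias Grace | Atwood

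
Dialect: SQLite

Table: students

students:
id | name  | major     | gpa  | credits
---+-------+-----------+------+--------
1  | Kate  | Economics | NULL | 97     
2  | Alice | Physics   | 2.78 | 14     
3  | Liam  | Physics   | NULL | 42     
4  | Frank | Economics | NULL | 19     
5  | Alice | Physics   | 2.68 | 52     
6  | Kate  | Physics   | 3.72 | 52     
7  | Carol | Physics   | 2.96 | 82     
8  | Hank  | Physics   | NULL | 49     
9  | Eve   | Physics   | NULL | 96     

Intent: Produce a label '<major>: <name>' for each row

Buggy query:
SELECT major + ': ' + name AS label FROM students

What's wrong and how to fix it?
Bug: '+' is numeric addition; on text columns SQLite converts them to 0 instead of concatenating

Fix: Replace + with || to concatenate text

Corrected query:
SELECT major || ': ' || name AS label FROM students

Result:
label           
----------------
Economics: Kate 
Physics: Alice  
Physics: Liam   
Economics: Frank
Physics: Alice  
Physics: Kate   
Physics: Carol  
Physics: Hank   
Physics: Eve    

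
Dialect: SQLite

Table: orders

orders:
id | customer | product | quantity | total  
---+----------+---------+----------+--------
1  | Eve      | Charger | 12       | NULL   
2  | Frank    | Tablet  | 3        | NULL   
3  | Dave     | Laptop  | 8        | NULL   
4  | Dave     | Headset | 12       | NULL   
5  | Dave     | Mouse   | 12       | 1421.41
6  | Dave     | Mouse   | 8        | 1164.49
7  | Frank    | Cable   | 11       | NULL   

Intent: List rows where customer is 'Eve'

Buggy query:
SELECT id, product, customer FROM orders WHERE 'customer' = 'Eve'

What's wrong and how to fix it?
Bug: 'customer' in single quotes is a string literal, not the column; the comparison is literal-vs-literal and never true

Fix: Remove the quotes around the column name (or use double quotes for an identifier)

Corrected query:
SELECT id, product, customer FROM orders WHERE customer = 'Eve'

Result:
id | product | customer
---+---------+---------
1  | Charger | Eve     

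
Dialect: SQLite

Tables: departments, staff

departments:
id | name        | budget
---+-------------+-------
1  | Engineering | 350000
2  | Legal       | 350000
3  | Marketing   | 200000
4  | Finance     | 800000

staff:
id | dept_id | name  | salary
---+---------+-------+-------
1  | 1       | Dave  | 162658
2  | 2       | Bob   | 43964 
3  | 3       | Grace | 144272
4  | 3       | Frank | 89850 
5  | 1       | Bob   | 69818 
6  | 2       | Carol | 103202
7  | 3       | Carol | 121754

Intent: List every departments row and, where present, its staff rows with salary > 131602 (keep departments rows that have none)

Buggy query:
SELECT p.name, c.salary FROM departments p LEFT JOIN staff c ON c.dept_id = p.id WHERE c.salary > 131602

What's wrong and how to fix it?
Bug: A WHERE condition on the right-hand table after LEFT JOIN drops unmatched parents

Fix: Move the right-table condition into the ON clause so unmatched parents are kept

Corrected query:
SELECT p.name, c.salary FROM departments p LEFT JOIN staff c ON c.dept_id = p.id AND c.salary > 131602

Result:
name        | salary
------------+-------
Engineering | 162658
Legal       | NULL  
Marketing   | 144272
Finance     | NULL  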